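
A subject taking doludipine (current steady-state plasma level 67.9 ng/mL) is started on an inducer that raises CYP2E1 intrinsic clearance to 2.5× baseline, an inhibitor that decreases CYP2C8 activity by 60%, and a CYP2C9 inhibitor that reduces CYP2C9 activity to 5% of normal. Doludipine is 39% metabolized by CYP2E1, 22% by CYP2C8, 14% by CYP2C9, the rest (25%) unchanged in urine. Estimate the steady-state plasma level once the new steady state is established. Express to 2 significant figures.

51 ng/mL

CYP2E1: 0.39 × 2.5 = 0.975
CYP2C8: 0.22 × 0.4 = 0.088
CYP2C9: 0.14 × 0.05 = 0.007
Other: 0.25 (unchanged)
New clearance relative to baseline: 0.975 + 0.088 + 0.007 + 0.25 = 1.32.
Steady-state plasma level ∝ 1/CL: new value = 67.9 / 1.32 = 51 ng/mL.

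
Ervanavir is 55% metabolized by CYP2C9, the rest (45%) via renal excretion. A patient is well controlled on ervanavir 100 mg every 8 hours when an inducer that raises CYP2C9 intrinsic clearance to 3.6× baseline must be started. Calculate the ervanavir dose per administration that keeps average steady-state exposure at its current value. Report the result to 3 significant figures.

The CYP2C9 pathway (55% of clearance) is boosted to 3.6× activity: 0.55 × 3.6 = 1.98.
The remaining 45% of clearance is unaffected.
CL_new/CL_old = 1.98 + 0.45 = 2.43.
To maintain the same steady-state level, dose must scale with clearance: new dose = 100 × 2.43 = 243 mg.

243 mg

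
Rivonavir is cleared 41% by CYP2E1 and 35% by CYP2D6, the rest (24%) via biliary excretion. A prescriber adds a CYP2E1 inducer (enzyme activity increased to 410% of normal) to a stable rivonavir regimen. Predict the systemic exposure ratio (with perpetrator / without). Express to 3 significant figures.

0.440

The CYP2E1 pathway (41% of clearance) is boosted to 4.1× activity: 0.41 × 4.1 = 1.681.
CYP2D6 (35%) and the residual 24% are unaffected.
New clearance relative to baseline: 1.681 + 0.35 + 0.24 = 2.271.
Systemic exposure ratio = CL_old/CL_new = 1 / 2.271 = 0.440.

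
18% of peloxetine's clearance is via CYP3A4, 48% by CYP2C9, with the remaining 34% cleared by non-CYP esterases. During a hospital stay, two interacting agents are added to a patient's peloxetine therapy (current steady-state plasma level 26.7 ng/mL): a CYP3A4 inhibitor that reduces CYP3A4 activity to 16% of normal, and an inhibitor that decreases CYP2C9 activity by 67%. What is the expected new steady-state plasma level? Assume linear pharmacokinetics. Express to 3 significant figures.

50.6 ng/mL

The CYP3A4 pathway (18% of clearance) falls to 0.16× activity: 0.18 × 0.16 = 0.0288.
The CYP2C9 pathway (48% of clearance) drops to 0.33× activity: 0.48 × 0.33 = 0.1584.
The remaining 34% of clearance is unaffected.
New clearance relative to baseline: 0.0288 + 0.1584 + 0.34 = 0.5272.
New steady-state plasma level = 26.7 / 0.5272 = 50.6 ng/mL (concentration scales inversely with clearance).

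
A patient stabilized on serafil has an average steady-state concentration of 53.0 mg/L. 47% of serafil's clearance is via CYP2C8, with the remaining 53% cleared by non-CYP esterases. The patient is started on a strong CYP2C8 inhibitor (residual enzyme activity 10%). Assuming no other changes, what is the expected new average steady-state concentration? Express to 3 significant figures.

91.9 mg/L

CYP2C8: 0.47 × 0.1 = 0.047
Other: 0.53 (unchanged)
New clearance relative to baseline: 0.047 + 0.53 = 0.577.
New average steady-state concentration = baseline ÷ relative clearance = 53.0 / 0.577 = 91.9 mg/L.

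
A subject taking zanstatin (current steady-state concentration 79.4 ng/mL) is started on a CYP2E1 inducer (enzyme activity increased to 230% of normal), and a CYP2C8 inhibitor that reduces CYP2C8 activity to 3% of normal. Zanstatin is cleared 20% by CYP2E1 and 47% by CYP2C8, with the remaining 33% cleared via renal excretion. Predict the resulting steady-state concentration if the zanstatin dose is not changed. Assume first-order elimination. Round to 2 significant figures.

CYP2E1: 0.2 × 2.3 = 0.46
CYP2C8: 0.47 × 0.03 = 0.0141
Other: 0.33 (unchanged)
New clearance relative to baseline: 0.46 + 0.0141 + 0.33 = 0.8041.
Steady-state concentration ∝ 1/CL: new value = 79.4 / 0.8041 = 99 ng/mL.

99 ng/mL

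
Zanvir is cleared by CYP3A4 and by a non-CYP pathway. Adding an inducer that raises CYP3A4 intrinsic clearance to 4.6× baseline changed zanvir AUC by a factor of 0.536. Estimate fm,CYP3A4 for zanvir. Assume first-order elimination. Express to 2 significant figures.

0.24

Call the CYP3A4 fraction fm. After the interaction, CL_new/CL_old = fm × 4.6 + (1 − fm).
AUC ratio = 1 / (new CL fraction), so new CL fraction = 1 / 0.536 = 1.866.
fm × 4.6 + 1 − fm = 1.866  ⇒  fm × (4.6 − 1) = 0.8657  ⇒  fm = 0.24.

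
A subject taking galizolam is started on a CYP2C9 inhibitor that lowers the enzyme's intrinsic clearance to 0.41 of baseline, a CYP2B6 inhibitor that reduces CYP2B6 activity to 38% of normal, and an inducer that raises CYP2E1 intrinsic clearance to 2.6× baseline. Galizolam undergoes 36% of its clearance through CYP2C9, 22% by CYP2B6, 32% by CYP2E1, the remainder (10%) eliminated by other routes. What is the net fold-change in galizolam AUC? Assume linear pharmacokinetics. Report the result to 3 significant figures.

0.860

The CYP2C9 pathway (36% of clearance) is reduced to 0.41× activity: 0.36 × 0.41 = 0.1476.
The CYP2B6 pathway (22% of clearance) is reduced to 0.38× activity: 0.22 × 0.38 = 0.0836.
The CYP2E1 pathway (32% of clearance) rises to 2.6× activity: 0.32 × 2.6 = 0.832.
Non-CYP routes (10%) are unchanged.
Relative clearance = 0.1476 + 0.0836 + 0.832 + 0.1 = 1.1632.
AUC ∝ 1/CL: fold-change = 1 / 1.1632 = 0.860.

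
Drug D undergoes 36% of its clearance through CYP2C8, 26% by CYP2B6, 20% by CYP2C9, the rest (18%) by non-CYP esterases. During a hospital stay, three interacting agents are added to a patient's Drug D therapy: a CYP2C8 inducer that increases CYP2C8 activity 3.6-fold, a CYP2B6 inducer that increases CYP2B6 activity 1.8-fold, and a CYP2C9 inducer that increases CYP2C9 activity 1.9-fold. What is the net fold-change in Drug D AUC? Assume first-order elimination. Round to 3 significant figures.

The CYP2C8 pathway (36% of clearance) increases to 3.6× activity: 0.36 × 3.6 = 1.296.
The CYP2B6 pathway (26% of clearance) rises to 1.8× activity: 0.26 × 1.8 = 0.468.
The CYP2C9 pathway (20% of clearance) increases to 1.9× activity: 0.2 × 1.9 = 0.38.
The remaining 18% of clearance is unaffected.
CL_new/CL_old = 1.296 + 0.468 + 0.38 + 0.18 = 2.324.
AUC ∝ 1/CL: fold-change = 1 / 2.324 = 0.430.

0.430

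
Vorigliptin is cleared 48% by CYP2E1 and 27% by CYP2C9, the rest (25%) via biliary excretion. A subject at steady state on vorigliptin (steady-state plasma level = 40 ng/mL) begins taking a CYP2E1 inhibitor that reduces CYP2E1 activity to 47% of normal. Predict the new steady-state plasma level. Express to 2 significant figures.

CYP2E1: 0.48 × 0.47 = 0.2256
CYP2C9: 0.27 (unchanged)
Other: 0.25 (unchanged)
CL_new/CL_old = 0.2256 + 0.27 + 0.25 = 0.7456.
With dosing unchanged, steady-state plasma level scales as 1/CL: 40 / 0.7456 = 54 ng/mL.

54 ng/mL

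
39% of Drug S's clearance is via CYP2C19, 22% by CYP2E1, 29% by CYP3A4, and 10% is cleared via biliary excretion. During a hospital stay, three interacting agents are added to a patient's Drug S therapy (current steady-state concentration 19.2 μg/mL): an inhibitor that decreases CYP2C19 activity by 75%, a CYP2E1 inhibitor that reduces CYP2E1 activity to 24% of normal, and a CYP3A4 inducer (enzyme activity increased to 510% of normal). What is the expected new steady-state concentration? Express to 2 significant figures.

11 μg/mL

The CYP2C19 pathway (39% of clearance) falls to 0.25× activity: 0.39 × 0.25 = 0.0975.
The CYP2E1 pathway (22% of clearance) drops to 0.24× activity: 0.22 × 0.24 = 0.0528.
The CYP3A4 pathway (29% of clearance) rises to 5.1× activity: 0.29 × 5.1 = 1.479.
Non-CYP routes (10%) are unchanged.
New clearance relative to baseline: 0.0975 + 0.0528 + 1.479 + 0.1 = 1.7293.
Dividing the baseline by the relative clearance: 19.2 / 1.7293 = 11 μg/mL.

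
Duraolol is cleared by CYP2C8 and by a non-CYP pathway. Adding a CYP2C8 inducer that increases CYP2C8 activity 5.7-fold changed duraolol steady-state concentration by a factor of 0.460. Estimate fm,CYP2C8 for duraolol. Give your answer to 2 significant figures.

Let fm be the CYP2C8 fraction. New clearance relative to baseline = fm × 5.7 + (1 − fm).
Steady-state concentration ratio = 1 / (new CL fraction), so new CL fraction = 1 / 0.460 = 2.174.
fm × 5.7 + 1 − fm = 2.174  ⇒  fm × (5.7 − 1) = 1.174  ⇒  fm = 0.25.

0.25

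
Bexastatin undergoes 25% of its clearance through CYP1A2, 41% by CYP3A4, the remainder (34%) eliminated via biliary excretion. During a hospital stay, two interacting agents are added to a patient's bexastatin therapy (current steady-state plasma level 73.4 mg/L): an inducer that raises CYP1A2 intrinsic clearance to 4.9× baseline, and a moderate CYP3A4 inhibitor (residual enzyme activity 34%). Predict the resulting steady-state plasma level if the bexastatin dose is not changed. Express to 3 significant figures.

43.1 mg/L

The CYP1A2 pathway (25% of clearance) rises to 4.9× activity: 0.25 × 4.9 = 1.225.
The CYP3A4 pathway (41% of clearance) drops to 0.34× activity: 0.41 × 0.34 = 0.1394.
The remaining 34% of clearance is unaffected.
CL_new/CL_old = 1.225 + 0.1394 + 0.34 = 1.7044.
New steady-state plasma level = 73.4 / 1.7044 = 43.1 mg/L (concentration scales inversely with clearance).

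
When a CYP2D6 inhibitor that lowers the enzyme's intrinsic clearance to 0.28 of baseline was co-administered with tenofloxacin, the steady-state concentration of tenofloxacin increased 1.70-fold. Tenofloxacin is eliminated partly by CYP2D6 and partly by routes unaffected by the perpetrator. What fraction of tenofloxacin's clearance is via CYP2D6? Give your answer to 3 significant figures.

CL'/CL = 1 / 1.70 = 0.5882
0.28·fm + (1 − fm) = 0.5882
fm = (0.5882 − 1) / (0.28 − 1) = 0.572

0.572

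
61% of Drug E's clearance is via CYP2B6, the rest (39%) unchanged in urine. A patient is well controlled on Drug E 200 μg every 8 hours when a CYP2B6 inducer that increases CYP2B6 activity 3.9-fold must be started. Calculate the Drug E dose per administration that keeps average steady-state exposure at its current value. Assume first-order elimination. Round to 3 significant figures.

CYP2B6: 0.61 × 3.9 = 2.379
Other: 0.39 (unchanged)
CL_new/CL_old = 2.379 + 0.39 = 2.769.
To maintain the same steady-state level, dose must scale with clearance: new dose = 200 × 2.769 = 554 μg.

554 μg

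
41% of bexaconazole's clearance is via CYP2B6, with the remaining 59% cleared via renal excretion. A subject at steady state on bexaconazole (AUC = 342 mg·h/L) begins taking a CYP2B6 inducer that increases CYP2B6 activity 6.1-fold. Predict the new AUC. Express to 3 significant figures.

111 mg·h/L

The CYP2B6 pathway (41% of clearance) is boosted to 6.1× activity: 0.41 × 6.1 = 2.501.
The remaining 59% of clearance is unaffected.
Relative clearance = 2.501 + 0.59 = 3.091.
With dosing unchanged, AUC scales as 1/CL: 342 / 3.091 = 111 mg·h/L.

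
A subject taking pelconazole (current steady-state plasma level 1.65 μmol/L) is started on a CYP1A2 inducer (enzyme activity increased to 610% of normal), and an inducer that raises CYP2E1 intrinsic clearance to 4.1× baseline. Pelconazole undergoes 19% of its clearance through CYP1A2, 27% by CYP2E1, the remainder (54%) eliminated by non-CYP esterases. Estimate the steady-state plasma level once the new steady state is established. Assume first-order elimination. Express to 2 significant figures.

0.59 μmol/L

The CYP1A2 pathway (19% of clearance) rises to 6.1× activity: 0.19 × 6.1 = 1.159.
The CYP2E1 pathway (27% of clearance) is boosted to 4.1× activity: 0.27 × 4.1 = 1.107.
The remaining 54% of clearance is unaffected.
Relative clearance = 1.159 + 1.107 + 0.54 = 2.806.
New steady-state plasma level = 1.65 / 2.806 = 0.59 μmol/L (concentration scales inversely with clearance).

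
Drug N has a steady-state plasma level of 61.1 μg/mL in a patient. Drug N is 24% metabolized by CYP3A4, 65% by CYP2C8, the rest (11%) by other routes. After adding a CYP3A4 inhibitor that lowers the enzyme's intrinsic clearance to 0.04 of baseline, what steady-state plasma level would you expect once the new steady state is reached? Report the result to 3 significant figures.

CYP3A4: 0.24 × 0.04 = 0.0096
CYP2C8: 0.65 (unchanged)
Other: 0.11 (unchanged)
Relative clearance = 0.0096 + 0.65 + 0.11 = 0.7696.
New steady-state plasma level = baseline ÷ relative clearance = 61.1 / 0.7696 = 79.4 μg/mL.

79.4 μg/mL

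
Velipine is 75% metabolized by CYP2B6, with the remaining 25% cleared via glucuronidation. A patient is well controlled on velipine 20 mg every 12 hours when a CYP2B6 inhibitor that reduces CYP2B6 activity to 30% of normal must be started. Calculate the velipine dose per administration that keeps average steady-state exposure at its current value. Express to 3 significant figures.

9.50 mg

The CYP2B6 pathway (75% of clearance) is reduced to 0.3× activity: 0.75 × 0.3 = 0.225.
Non-CYP routes (25%) are unchanged.
Relative clearance = 0.225 + 0.25 = 0.475.
Css,avg = (dose rate)/CL, so holding Css fixed requires dose ∝ CL: 20 × 0.475 = 9.50 mg.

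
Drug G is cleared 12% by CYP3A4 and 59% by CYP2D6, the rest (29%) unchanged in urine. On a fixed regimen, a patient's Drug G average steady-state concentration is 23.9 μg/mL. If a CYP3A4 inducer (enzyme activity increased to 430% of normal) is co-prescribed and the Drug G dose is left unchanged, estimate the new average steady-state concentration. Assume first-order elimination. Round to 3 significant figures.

17.1 μg/mL

The CYP3A4 pathway (12% of clearance) rises to 4.3× activity: 0.12 × 4.3 = 0.516.
CYP2D6 (59%) and the residual 29% are unaffected.
New clearance relative to baseline: 0.516 + 0.59 + 0.29 = 1.396.
New average steady-state concentration = baseline ÷ relative clearance = 23.9 / 1.396 = 17.1 μg/mL.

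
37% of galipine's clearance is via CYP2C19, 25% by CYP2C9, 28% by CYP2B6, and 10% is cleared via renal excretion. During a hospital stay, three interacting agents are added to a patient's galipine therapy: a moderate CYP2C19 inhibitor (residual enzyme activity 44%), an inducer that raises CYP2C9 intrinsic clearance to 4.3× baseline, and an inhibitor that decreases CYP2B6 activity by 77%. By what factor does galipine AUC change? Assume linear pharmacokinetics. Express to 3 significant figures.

0.713

The CYP2C19 pathway (37% of clearance) falls to 0.44× activity: 0.37 × 0.44 = 0.1628.
The CYP2C9 pathway (25% of clearance) increases to 4.3× activity: 0.25 × 4.3 = 1.075.
The CYP2B6 pathway (28% of clearance) falls to 0.23× activity: 0.28 × 0.23 = 0.0644.
Non-CYP routes (10%) are unchanged.
Relative clearance = 0.1628 + 1.075 + 0.0644 + 0.1 = 1.4022.
Because AUC varies inversely with clearance, the combined effect is 1 / 1.4022 = 0.713.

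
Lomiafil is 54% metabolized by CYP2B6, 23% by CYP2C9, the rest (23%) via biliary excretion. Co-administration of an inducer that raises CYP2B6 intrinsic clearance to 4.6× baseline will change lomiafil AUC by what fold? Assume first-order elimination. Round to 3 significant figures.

0.340

The CYP2B6 pathway (54% of clearance) increases to 4.6× activity: 0.54 × 4.6 = 2.484.
CYP2C9 (23%) and the residual 23% are unaffected.
CL_new/CL_old = 2.484 + 0.23 + 0.23 = 2.944.
AUC is inversely proportional to clearance, so the fold-change is 1 / 2.944 = 0.340.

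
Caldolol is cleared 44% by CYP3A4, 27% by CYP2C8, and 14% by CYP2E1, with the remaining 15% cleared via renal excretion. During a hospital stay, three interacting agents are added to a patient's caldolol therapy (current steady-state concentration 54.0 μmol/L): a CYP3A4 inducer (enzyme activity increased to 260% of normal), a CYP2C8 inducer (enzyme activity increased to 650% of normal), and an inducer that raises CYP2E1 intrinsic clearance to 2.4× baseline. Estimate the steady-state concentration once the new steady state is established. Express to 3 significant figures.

16.0 μmol/L

CYP3A4: 0.44 × 2.6 = 1.144
CYP2C8: 0.27 × 6.5 = 1.755
CYP2E1: 0.14 × 2.4 = 0.336
Other: 0.15 (unchanged)
Relative clearance = 1.144 + 1.755 + 0.336 + 0.15 = 3.385.
Dividing the baseline by the relative clearance: 54.0 / 3.385 = 16.0 μmol/L.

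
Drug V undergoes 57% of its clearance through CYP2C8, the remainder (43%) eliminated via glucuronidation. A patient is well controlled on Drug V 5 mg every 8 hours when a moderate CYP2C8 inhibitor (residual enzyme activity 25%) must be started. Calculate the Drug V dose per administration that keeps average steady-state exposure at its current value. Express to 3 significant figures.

2.86 mg

The CYP2C8 pathway (57% of clearance) falls to 0.25× activity: 0.57 × 0.25 = 0.1425.
The remaining 43% of clearance is unaffected.
CL_new/CL_old = 0.1425 + 0.43 = 0.5725.
Css,avg = (dose rate)/CL, so holding Css fixed requires dose ∝ CL: 5 × 0.5725 = 2.86 mg.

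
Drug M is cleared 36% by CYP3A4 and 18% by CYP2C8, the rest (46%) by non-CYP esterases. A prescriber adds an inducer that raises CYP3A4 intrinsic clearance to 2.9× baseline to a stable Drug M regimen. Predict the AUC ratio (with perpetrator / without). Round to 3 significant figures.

0.594

The CYP3A4 pathway (36% of clearance) increases to 2.9× activity: 0.36 × 2.9 = 1.044.
CYP2C8 (18%) and the residual 46% are unaffected.
New clearance relative to baseline: 1.044 + 0.18 + 0.46 = 1.684.
AUC ratio = CL_old/CL_new = 1 / 1.684 = 0.594.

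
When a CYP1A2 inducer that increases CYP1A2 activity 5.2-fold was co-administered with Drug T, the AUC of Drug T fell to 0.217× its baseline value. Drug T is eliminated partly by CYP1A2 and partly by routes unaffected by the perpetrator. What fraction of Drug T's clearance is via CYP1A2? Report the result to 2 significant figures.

0.86

Let x = fm,CYP1A2. Because AUC ∝ 1/CL, relative clearance rose to 1/0.217 = 4.608.
Setting x·5.2 + (1 − x) = 4.608 and solving: x = (4.608 − 1)/(5.2 − 1) = 0.86.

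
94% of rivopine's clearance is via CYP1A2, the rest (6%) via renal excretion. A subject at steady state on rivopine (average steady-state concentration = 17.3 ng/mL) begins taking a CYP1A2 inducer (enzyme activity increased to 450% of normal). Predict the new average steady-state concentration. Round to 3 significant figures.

4.03 ng/mL

CYP1A2: 0.94 × 4.5 = 4.23
Other: 0.06 (unchanged)
CL_new/CL_old = 4.23 + 0.06 = 4.29.
With dosing unchanged, average steady-state concentration scales as 1/CL: 17.3 / 4.29 = 4.03 ng/mL.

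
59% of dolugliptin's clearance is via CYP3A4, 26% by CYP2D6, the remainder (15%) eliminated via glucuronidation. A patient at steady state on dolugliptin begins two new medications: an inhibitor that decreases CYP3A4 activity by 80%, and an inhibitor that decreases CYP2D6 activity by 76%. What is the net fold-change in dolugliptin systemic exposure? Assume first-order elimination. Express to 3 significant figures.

3.03

The CYP3A4 pathway (59% of clearance) falls to 0.2× activity: 0.59 × 0.2 = 0.118.
The CYP2D6 pathway (26% of clearance) drops to 0.24× activity: 0.26 × 0.24 = 0.0624.
The remaining 15% of clearance is unaffected.
CL_new/CL_old = 0.118 + 0.0624 + 0.15 = 0.3304.
Because systemic exposure varies inversely with clearance, the combined effect is 1 / 0.3304 = 3.03.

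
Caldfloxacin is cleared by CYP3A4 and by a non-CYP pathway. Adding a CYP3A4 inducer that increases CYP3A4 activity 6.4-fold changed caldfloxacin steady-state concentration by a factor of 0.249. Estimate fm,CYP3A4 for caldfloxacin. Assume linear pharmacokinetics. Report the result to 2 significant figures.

Let x = fm,CYP3A4. Because steady-state concentration ∝ 1/CL, relative clearance rose to 1/0.249 = 4.016.
Setting x·6.4 + (1 − x) = 4.016 and solving: x = (4.016 − 1)/(6.4 − 1) = 0.56.

0.56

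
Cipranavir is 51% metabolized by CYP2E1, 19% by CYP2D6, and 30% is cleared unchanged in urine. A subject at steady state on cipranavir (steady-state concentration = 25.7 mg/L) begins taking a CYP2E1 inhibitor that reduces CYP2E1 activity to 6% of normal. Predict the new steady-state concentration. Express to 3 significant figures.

The CYP2E1 pathway (51% of clearance) is reduced to 0.06× activity: 0.51 × 0.06 = 0.0306.
CYP2D6 (19%) and the residual 30% are unaffected.
New clearance relative to baseline: 0.0306 + 0.19 + 0.3 = 0.5206.
With dosing unchanged, steady-state concentration scales as 1/CL: 25.7 / 0.5206 = 49.4 mg/L.

49.4 mg/L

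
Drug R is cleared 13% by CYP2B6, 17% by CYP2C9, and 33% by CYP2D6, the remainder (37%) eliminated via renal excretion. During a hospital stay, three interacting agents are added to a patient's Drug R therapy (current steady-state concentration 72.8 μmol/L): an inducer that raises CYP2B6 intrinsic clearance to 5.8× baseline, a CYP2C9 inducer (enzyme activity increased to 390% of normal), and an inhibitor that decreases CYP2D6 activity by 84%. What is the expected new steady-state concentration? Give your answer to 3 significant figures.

39.6 μmol/L

CYP2B6: 0.13 × 5.8 = 0.754
CYP2C9: 0.17 × 3.9 = 0.663
CYP2D6: 0.33 × 0.16 = 0.0528
Other: 0.37 (unchanged)
Relative clearance = 0.754 + 0.663 + 0.0528 + 0.37 = 1.8398.
New steady-state concentration = 72.8 / 1.8398 = 39.6 μmol/L (concentration scales inversely with clearance).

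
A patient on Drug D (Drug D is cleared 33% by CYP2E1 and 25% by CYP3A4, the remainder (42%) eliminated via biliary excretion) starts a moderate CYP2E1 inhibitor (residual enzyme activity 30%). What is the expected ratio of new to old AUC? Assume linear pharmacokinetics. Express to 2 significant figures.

The CYP2E1 pathway (33% of clearance) drops to 0.3× activity: 0.33 × 0.3 = 0.099.
CYP3A4 (25%) and the residual 42% are unaffected.
Relative clearance = 0.099 + 0.25 + 0.42 = 0.769.
AUC is inversely proportional to clearance, so the fold-change is 1 / 0.769 = 1.3.

1.3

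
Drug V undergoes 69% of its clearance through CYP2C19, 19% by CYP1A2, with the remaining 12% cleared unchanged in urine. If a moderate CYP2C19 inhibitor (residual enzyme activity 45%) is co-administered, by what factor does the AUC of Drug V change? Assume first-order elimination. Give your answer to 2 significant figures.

The CYP2C19 pathway (69% of clearance) drops to 0.45× activity: 0.69 × 0.45 = 0.3105.
CYP1A2 (19%) and the residual 12% are unaffected.
New clearance relative to baseline: 0.3105 + 0.19 + 0.12 = 0.6205.
AUC is inversely proportional to clearance, so the fold-change is 1 / 0.6205 = 1.6.

1.6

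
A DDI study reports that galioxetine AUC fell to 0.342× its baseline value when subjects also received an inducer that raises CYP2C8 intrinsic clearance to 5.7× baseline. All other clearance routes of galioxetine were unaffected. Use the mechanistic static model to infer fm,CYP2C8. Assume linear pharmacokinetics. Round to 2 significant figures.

Let fm be the CYP2C8 fraction. New clearance relative to baseline = fm × 5.7 + (1 − fm).
AUC ratio = 1 / (new CL fraction), so new CL fraction = 1 / 0.342 = 2.924.
fm × 5.7 + 1 − fm = 2.924  ⇒  fm × (5.7 − 1) = 1.924  ⇒  fm = 0.41.

0.41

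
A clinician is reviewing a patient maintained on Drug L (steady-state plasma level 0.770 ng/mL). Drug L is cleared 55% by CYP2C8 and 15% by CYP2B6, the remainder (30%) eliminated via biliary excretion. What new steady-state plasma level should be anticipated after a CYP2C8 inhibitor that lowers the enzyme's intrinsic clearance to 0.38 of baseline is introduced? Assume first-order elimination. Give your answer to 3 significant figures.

CYP2C8: 0.55 × 0.38 = 0.209
CYP2B6: 0.15 (unchanged)
Other: 0.3 (unchanged)
CL_new/CL_old = 0.209 + 0.15 + 0.3 = 0.659.
New steady-state plasma level = baseline ÷ relative clearance = 0.770 / 0.659 = 1.17 ng/mL.

1.17 ng/mL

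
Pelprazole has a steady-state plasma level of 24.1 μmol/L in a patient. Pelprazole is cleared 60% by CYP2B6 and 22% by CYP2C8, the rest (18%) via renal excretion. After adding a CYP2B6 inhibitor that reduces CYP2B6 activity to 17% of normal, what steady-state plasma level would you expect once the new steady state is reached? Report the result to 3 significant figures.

The CYP2B6 pathway (60% of clearance) is reduced to 0.17× activity: 0.6 × 0.17 = 0.102.
CYP2C8 (22%) and the residual 18% are unaffected.
CL_new/CL_old = 0.102 + 0.22 + 0.18 = 0.502.
With dosing unchanged, steady-state plasma level scales as 1/CL: 24.1 / 0.502 = 48.0 μmol/L.

48.0 μmol/L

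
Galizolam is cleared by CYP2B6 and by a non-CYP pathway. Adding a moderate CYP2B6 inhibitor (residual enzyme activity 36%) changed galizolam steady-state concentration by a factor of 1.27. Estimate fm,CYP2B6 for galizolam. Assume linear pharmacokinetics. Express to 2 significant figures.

CL'/CL = 1 / 1.27 = 0.7874
0.36·fm + (1 − fm) = 0.7874
fm = (0.7874 − 1) / (0.36 − 1) = 0.33

0.33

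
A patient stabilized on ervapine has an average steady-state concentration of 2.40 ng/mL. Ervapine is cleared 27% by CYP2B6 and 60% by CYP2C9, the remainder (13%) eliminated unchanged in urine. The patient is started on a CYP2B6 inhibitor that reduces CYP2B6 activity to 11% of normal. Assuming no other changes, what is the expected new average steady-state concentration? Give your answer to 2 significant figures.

3.2 ng/mL

CYP2B6: 0.27 × 0.11 = 0.0297
CYP2C9: 0.6 (unchanged)
Other: 0.13 (unchanged)
Relative clearance = 0.0297 + 0.6 + 0.13 = 0.7597.
New average steady-state concentration = baseline ÷ relative clearance = 2.40 / 0.7597 = 3.2 ng/mL.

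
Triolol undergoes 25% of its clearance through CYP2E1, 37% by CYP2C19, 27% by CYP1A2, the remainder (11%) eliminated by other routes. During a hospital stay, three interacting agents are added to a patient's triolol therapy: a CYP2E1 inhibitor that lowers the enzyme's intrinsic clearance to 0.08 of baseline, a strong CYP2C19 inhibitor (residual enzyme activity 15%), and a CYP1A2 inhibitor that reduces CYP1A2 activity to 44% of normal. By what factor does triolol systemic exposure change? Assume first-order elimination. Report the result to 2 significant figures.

The CYP2E1 pathway (25% of clearance) falls to 0.08× activity: 0.25 × 0.08 = 0.02.
The CYP2C19 pathway (37% of clearance) is reduced to 0.15× activity: 0.37 × 0.15 = 0.0555.
The CYP1A2 pathway (27% of clearance) drops to 0.44× activity: 0.27 × 0.44 = 0.1188.
The remaining 11% of clearance is unaffected.
Relative clearance = 0.02 + 0.0555 + 0.1188 + 0.11 = 0.3043.
Net systemic exposure ratio = 1 / 0.3043 = 3.3.

3.3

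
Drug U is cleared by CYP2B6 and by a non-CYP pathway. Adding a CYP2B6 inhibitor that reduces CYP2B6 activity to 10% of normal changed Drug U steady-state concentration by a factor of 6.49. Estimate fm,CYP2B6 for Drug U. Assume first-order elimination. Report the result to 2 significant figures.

Call the CYP2B6 fraction fm. After the interaction, CL_new/CL_old = fm × 0.1 + (1 − fm).
Steady-state concentration ratio = 1 / (new CL fraction), so new CL fraction = 1 / 6.49 = 0.1541.
fm × 0.1 + 1 − fm = 0.1541  ⇒  fm × (0.1 − 1) = −0.8459  ⇒  fm = 0.94.

0.94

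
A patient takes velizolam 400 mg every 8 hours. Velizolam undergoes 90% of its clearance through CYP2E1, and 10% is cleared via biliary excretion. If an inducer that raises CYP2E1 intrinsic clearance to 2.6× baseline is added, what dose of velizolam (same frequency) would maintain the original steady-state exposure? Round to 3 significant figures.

976 mg

The CYP2E1 pathway (90% of clearance) rises to 2.6× activity: 0.9 × 2.6 = 2.34.
Non-CYP routes (10%) are unchanged.
New clearance relative to baseline: 2.34 + 0.1 = 2.44.
Exposure is unchanged when dose changes in proportion to clearance. New dose = 400 mg × 2.44 = 976 mg.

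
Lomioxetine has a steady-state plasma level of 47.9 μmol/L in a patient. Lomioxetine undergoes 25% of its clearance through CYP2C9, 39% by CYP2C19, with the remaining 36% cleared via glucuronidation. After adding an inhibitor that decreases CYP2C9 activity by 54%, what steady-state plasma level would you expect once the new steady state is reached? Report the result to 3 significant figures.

The CYP2C9 pathway (25% of clearance) drops to 0.46× activity: 0.25 × 0.46 = 0.115.
CYP2C19 (39%) and the residual 36% are unaffected.
CL_new/CL_old = 0.115 + 0.39 + 0.36 = 0.865.
New steady-state plasma level = baseline ÷ relative clearance = 47.9 / 0.865 = 55.4 μmol/L.

55.4 μmol/L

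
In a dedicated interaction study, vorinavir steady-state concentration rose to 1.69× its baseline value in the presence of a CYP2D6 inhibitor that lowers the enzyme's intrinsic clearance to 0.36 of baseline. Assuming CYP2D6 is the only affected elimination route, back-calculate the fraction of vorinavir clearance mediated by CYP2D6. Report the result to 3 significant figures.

0.638

Let x = fm,CYP2D6. Because steady-state concentration ∝ 1/CL, relative clearance fell to 1/1.69 = 0.5917.
Only the CYP2D6 route changed, so 0.5917 = x·0.36 + (1 − x), giving x = 0.638.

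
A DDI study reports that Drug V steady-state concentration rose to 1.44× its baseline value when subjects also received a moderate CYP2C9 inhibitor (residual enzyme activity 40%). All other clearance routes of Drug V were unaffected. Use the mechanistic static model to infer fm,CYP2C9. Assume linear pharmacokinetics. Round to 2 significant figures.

Let x = fm,CYP2C9. Because steady-state concentration ∝ 1/CL, relative clearance fell to 1/1.44 = 0.6944.
Only the CYP2C9 route changed, so 0.6944 = x·0.4 + (1 − x), giving x = 0.51.

0.51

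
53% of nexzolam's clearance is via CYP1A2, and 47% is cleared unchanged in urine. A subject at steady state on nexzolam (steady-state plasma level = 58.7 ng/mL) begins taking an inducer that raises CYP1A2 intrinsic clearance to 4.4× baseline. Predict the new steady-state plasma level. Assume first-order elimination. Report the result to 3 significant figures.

20.9 ng/mL

CYP1A2: 0.53 × 4.4 = 2.332
Other: 0.47 (unchanged)
CL_new/CL_old = 2.332 + 0.47 = 2.802.
Steady-state plasma level ∝ 1/CL, so new value = 58.7 / 2.802 = 20.9 ng/mL.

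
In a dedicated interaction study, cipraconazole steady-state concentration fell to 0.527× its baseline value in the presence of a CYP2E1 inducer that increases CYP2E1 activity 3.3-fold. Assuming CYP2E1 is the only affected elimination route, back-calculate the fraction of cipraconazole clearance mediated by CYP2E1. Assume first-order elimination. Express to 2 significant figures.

Let x = fm,CYP2E1. Because steady-state concentration ∝ 1/CL, relative clearance rose to 1/0.527 = 1.898.
Only the CYP2E1 route changed, so 1.898 = x·3.3 + (1 − x), giving x = 0.39.

0.39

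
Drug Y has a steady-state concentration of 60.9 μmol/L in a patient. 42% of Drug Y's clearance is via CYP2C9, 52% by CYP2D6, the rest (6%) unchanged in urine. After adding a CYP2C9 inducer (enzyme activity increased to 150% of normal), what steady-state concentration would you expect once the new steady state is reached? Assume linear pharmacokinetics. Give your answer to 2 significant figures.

The CYP2C9 pathway (42% of clearance) is boosted to 1.5× activity: 0.42 × 1.5 = 0.63.
CYP2D6 (52%) and the residual 6% are unaffected.
Relative clearance = 0.63 + 0.52 + 0.06 = 1.21.
Steady-state concentration ∝ 1/CL, so new value = 60.9 / 1.21 = 50 μmol/L.

50 μmol/L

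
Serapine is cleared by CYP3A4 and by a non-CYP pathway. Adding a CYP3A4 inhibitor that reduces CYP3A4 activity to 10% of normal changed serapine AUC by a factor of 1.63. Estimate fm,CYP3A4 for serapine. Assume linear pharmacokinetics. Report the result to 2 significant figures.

Let x = fm,CYP3A4. Because AUC ∝ 1/CL, relative clearance fell to 1/1.63 = 0.6135.
Only the CYP3A4 route changed, so 0.6135 = x·0.1 + (1 − x), giving x = 0.43.

0.43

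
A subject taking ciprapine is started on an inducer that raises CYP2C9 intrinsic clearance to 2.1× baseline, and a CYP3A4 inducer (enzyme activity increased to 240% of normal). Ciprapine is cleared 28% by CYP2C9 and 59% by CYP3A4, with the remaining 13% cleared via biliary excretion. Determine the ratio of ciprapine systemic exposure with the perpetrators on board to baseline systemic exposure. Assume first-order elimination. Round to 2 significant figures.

0.47

The CYP2C9 pathway (28% of clearance) increases to 2.1× activity: 0.28 × 2.1 = 0.588.
The CYP3A4 pathway (59% of clearance) increases to 2.4× activity: 0.59 × 2.4 = 1.416.
The remaining 13% of clearance is unaffected.
Relative clearance = 0.588 + 1.416 + 0.13 = 2.134.
Because systemic exposure varies inversely with clearance, the combined effect is 1 / 2.134 = 0.47.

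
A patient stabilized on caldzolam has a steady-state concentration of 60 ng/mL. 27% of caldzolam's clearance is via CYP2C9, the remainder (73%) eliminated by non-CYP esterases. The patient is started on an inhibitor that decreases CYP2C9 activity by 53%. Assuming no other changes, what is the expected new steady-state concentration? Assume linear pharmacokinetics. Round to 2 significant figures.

70 ng/mL

The CYP2C9 pathway (27% of clearance) is reduced to 0.47× activity: 0.27 × 0.47 = 0.1269.
The remaining 73% of clearance is unaffected.
Relative clearance = 0.1269 + 0.73 = 0.8569.
Steady-state concentration ∝ 1/CL, so new value = 60 / 0.8569 = 70 ng/mL.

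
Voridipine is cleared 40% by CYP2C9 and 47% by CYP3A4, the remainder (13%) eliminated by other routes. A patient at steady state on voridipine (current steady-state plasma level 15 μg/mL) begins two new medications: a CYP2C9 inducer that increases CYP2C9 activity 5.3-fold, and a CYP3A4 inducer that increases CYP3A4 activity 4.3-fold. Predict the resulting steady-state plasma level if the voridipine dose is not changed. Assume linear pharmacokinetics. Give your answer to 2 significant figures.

CYP2C9: 0.4 × 5.3 = 2.12
CYP3A4: 0.47 × 4.3 = 2.021
Other: 0.13 (unchanged)
New clearance relative to baseline: 2.12 + 2.021 + 0.13 = 4.271.
New steady-state plasma level = 15 / 4.271 = 3.5 μg/mL (concentration scales inversely with clearance).

3.5 μg/mL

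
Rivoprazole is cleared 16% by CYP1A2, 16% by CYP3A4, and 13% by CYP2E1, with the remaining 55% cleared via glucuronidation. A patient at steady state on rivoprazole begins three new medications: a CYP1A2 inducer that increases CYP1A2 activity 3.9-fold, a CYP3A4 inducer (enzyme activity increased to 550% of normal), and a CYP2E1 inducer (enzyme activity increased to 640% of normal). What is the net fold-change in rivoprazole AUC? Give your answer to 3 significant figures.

CYP1A2: 0.16 × 3.9 = 0.624
CYP3A4: 0.16 × 5.5 = 0.88
CYP2E1: 0.13 × 6.4 = 0.832
Other: 0.55 (unchanged)
Relative clearance = 0.624 + 0.88 + 0.832 + 0.55 = 2.886.
AUC ∝ 1/CL: fold-change = 1 / 2.886 = 0.347.

0.347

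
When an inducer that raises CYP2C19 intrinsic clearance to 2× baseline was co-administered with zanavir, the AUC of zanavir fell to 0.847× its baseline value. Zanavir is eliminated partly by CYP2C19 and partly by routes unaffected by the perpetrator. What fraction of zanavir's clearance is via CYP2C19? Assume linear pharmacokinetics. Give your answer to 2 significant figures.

0.18

Call the CYP2C19 fraction fm. After the interaction, CL_new/CL_old = fm × 2 + (1 − fm).
AUC ratio = 1 / (new CL fraction), so new CL fraction = 1 / 0.847 = 1.181.
fm × 2 + 1 − fm = 1.181  ⇒  fm × (2 − 1) = 0.1806  ⇒  fm = 0.18.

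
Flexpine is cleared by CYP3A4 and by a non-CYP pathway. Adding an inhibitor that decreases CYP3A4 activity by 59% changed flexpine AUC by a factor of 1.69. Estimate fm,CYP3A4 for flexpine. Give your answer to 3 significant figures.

0.692

Call the CYP3A4 fraction fm. After the interaction, CL_new/CL_old = fm × 0.41 + (1 − fm).
AUC ratio = 1 / (new CL fraction), so new CL fraction = 1 / 1.69 = 0.5917.
fm × 0.41 + 1 − fm = 0.5917  ⇒  fm × (0.41 − 1) = −0.4083  ⇒  fm = 0.692.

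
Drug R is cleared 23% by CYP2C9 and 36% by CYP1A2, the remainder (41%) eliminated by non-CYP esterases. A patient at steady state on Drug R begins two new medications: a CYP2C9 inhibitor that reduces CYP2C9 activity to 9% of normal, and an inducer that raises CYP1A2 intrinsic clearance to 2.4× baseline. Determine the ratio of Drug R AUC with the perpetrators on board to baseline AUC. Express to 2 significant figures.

CYP2C9: 0.23 × 0.09 = 0.0207
CYP1A2: 0.36 × 2.4 = 0.864
Other: 0.41 (unchanged)
Relative clearance = 0.0207 + 0.864 + 0.41 = 1.2947.
Net AUC ratio = 1 / 1.2947 = 0.77.

0.77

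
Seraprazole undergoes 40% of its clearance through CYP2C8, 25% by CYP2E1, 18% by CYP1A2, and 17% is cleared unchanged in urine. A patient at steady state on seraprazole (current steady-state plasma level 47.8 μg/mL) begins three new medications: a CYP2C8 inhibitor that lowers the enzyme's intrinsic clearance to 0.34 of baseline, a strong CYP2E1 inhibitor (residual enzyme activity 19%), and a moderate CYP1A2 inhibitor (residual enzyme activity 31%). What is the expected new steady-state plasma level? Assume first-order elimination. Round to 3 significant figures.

117 μg/mL

CYP2C8: 0.4 × 0.34 = 0.136
CYP2E1: 0.25 × 0.19 = 0.0475
CYP1A2: 0.18 × 0.31 = 0.0558
Other: 0.17 (unchanged)
CL_new/CL_old = 0.136 + 0.0475 + 0.0558 + 0.17 = 0.4093.
Steady-state plasma level ∝ 1/CL: new value = 47.8 / 0.4093 = 117 μg/mL.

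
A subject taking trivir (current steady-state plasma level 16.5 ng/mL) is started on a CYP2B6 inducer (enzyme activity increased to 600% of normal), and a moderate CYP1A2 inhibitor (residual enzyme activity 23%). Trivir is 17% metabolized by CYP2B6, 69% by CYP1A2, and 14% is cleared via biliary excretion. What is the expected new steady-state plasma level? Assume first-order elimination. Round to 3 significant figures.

The CYP2B6 pathway (17% of clearance) is boosted to 6× activity: 0.17 × 6 = 1.02.
The CYP1A2 pathway (69% of clearance) falls to 0.23× activity: 0.69 × 0.23 = 0.1587.
Non-CYP routes (14%) are unchanged.
Relative clearance = 1.02 + 0.1587 + 0.14 = 1.3187.
Steady-state plasma level ∝ 1/CL: new value = 16.5 / 1.3187 = 12.5 ng/mL.

12.5 ng/mL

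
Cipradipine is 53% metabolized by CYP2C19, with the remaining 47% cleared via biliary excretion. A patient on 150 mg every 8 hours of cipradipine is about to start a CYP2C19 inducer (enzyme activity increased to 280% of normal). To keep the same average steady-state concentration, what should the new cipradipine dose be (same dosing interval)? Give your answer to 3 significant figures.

The CYP2C19 pathway (53% of clearance) rises to 2.8× activity: 0.53 × 2.8 = 1.484.
Non-CYP routes (47%) are unchanged.
CL_new/CL_old = 1.484 + 0.47 = 1.954.
To maintain the same steady-state level, dose must scale with clearance: new dose = 150 × 1.954 = 293 mg.

293 mg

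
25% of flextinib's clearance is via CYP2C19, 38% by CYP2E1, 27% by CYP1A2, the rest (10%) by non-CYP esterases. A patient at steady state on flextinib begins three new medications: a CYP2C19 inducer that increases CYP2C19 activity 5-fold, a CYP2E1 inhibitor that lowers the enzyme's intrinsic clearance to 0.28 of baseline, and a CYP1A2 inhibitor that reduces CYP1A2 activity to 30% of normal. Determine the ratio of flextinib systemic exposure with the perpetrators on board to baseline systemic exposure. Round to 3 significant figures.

The CYP2C19 pathway (25% of clearance) rises to 5× activity: 0.25 × 5 = 1.25.
The CYP2E1 pathway (38% of clearance) is reduced to 0.28× activity: 0.38 × 0.28 = 0.1064.
The CYP1A2 pathway (27% of clearance) is reduced to 0.3× activity: 0.27 × 0.3 = 0.081.
The remaining 10% of clearance is unaffected.
Relative clearance = 1.25 + 0.1064 + 0.081 + 0.1 = 1.5374.
Net systemic exposure ratio = 1 / 1.5374 = 0.650.

0.650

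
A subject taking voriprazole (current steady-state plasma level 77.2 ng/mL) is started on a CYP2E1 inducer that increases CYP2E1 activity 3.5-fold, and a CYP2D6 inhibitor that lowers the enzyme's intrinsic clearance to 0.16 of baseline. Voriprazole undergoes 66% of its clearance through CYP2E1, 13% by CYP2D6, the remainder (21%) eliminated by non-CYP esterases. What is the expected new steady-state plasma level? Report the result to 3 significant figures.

The CYP2E1 pathway (66% of clearance) is boosted to 3.5× activity: 0.66 × 3.5 = 2.31.
The CYP2D6 pathway (13% of clearance) falls to 0.16× activity: 0.13 × 0.16 = 0.0208.
The remaining 21% of clearance is unaffected.
New clearance relative to baseline: 2.31 + 0.0208 + 0.21 = 2.5408.
New steady-state plasma level = 77.2 / 2.5408 = 30.4 ng/mL (concentration scales inversely with clearance).

30.4 ng/mL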